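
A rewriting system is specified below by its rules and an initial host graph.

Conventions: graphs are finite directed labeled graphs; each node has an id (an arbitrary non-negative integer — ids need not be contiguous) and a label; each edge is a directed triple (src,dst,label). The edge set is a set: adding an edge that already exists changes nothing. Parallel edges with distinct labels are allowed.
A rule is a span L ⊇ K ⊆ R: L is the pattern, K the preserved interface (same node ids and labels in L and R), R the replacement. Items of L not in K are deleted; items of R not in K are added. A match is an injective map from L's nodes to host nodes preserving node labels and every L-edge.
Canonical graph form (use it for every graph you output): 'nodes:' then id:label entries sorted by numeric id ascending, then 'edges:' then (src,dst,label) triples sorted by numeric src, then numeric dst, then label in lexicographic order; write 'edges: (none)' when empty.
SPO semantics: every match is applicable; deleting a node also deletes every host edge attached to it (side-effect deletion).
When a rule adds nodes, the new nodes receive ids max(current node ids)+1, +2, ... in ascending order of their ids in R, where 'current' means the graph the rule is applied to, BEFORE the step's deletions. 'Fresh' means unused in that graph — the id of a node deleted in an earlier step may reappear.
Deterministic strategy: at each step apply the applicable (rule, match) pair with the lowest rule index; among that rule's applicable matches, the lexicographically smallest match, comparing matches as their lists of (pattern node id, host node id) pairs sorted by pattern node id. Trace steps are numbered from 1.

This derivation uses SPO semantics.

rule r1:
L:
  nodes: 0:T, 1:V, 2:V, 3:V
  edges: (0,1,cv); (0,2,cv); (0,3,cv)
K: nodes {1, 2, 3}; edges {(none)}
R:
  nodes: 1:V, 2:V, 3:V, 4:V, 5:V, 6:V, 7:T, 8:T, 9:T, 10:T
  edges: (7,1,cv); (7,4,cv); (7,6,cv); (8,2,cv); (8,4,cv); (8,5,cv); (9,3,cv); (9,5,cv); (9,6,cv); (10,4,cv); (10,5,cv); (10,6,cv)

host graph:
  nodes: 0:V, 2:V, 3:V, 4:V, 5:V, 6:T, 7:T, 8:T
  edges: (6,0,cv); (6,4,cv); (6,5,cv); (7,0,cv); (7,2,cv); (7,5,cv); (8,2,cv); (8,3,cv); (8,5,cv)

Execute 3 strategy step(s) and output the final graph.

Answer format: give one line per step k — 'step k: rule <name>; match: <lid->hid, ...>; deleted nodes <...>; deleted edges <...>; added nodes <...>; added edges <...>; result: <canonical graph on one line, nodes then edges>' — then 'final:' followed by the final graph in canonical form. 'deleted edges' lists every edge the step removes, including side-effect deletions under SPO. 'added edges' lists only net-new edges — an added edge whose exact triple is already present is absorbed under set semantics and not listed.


step 1: rule r1; match: 0->6, 1->0, 2->4, 3->5; deleted nodes 6; deleted edges (6,0,cv); (6,4,cv); (6,5,cv); added nodes 9, 10, 11, 12, 13, 14, 15; added edges (12,0,cv); (12,9,cv); (12,11,cv); (13,4,cv); (13,9,cv); (13,10,cv); (14,5,cv); (14,10,cv); (14,11,cv); (15,9,cv); (15,10,cv); (15,11,cv); result: nodes: 0:V, 2:V, 3:V, 4:V, 5:V, 7:T, 8:T, 9:V, 10:V, 11:V, 12:T, 13:T, 14:T, 15:T edges: (7,0,cv); (7,2,cv); (7,5,cv); (8,2,cv); (8,3,cv); (8,5,cv); (12,0,cv); (12,9,cv); (12,11,cv); (13,4,cv); (13,9,cv); (13,10,cv); (14,5,cv); (14,10,cv); (14,11,cv); (15,9,cv); (15,10,cv); (15,11,cv)
step 2: rule r1; match: 0->7, 1->0, 2->2, 3->5; deleted nodes 7; deleted edges (7,0,cv); (7,2,cv); (7,5,cv); added nodes 16, 17, 18, 19, 20, 21, 22; added edges (19,0,cv); (19,16,cv); (19,18,cv); (20,2,cv); (20,16,cv); (20,17,cv); (21,5,cv); (21,17,cv); (21,18,cv); (22,16,cv); (22,17,cv); (22,18,cv); result: nodes: 0:V, 2:V, 3:V, 4:V, 5:V, 8:T, 9:V, 10:V, 11:V, 12:T, 13:T, 14:T, 15:T, 16:V, 17:V, 18:V, 19:T, 20:T, 21:T, 22:T edges: (8,2,cv); (8,3,cv); (8,5,cv); (12,0,cv); (12,9,cv); (12,11,cv); (13,4,cv); (13,9,cv); (13,10,cv); (14,5,cv); (14,10,cv); (14,11,cv); (15,9,cv); (15,10,cv); (15,11,cv); (19,0,cv); (19,16,cv); (19,18,cv); (20,2,cv); (20,16,cv); (20,17,cv); (21,5,cv); (21,17,cv); (21,18,cv); (22,16,cv); (22,17,cv); (22,18,cv)
step 3: rule r1; match: 0->8, 1->2, 2->3, 3->5; deleted nodes 8; deleted edges (8,2,cv); (8,3,cv); (8,5,cv); added nodes 23, 24, 25, 26, 27, 28, 29; added edges (26,2,cv); (26,23,cv); (26,25,cv); (27,3,cv); (27,23,cv); (27,24,cv); (28,5,cv); (28,24,cv); (28,25,cv); (29,23,cv); (29,24,cv); (29,25,cv); result: nodes: 0:V, 2:V, 3:V, 4:V, 5:V, 9:V, 10:V, 11:V, 12:T, 13:T, 14:T, 15:T, 16:V, 17:V, 18:V, 19:T, 20:T, 21:T, 22:T, 23:V, 24:V, 25:V, 26:T, 27:T, 28:T, 29:T edges: (12,0,cv); (12,9,cv); (12,11,cv); (13,4,cv); (13,9,cv); (13,10,cv); (14,5,cv); (14,10,cv); (14,11,cv); (15,9,cv); (15,10,cv); (15,11,cv); (19,0,cv); (19,16,cv); (19,18,cv); (20,2,cv); (20,16,cv); (20,17,cv); (21,5,cv); (21,17,cv); (21,18,cv); (22,16,cv); (22,17,cv); (22,18,cv); (26,2,cv); (26,23,cv); (26,25,cv); (27,3,cv); (27,23,cv); (27,24,cv); (28,5,cv); (28,24,cv); (28,25,cv); (29,23,cv); (29,24,cv); (29,25,cv)
final:
nodes: 0:V, 2:V, 3:V, 4:V, 5:V, 9:V, 10:V, 11:V, 12:T, 13:T, 14:T, 15:T, 16:V, 17:V, 18:V, 19:T, 20:T, 21:T, 22:T, 23:V, 24:V, 25:V, 26:T, 27:T, 28:T, 29:T
edges: (12,0,cv); (12,9,cv); (12,11,cv); (13,4,cv); (13,9,cv); (13,10,cv); (14,5,cv); (14,10,cv); (14,11,cv); (15,9,cv); (15,10,cv); (15,11,cv); (19,0,cv); (19,16,cv); (19,18,cv); (20,2,cv); (20,16,cv); (20,17,cv); (21,5,cv); (21,17,cv); (21,18,cv); (22,16,cv); (22,17,cv); (22,18,cv); (26,2,cv); (26,23,cv); (26,25,cv); (27,3,cv); (27,23,cv); (27,24,cv); (28,5,cv); (28,24,cv); (28,25,cv); (29,23,cv); (29,24,cv); (29,25,cv)


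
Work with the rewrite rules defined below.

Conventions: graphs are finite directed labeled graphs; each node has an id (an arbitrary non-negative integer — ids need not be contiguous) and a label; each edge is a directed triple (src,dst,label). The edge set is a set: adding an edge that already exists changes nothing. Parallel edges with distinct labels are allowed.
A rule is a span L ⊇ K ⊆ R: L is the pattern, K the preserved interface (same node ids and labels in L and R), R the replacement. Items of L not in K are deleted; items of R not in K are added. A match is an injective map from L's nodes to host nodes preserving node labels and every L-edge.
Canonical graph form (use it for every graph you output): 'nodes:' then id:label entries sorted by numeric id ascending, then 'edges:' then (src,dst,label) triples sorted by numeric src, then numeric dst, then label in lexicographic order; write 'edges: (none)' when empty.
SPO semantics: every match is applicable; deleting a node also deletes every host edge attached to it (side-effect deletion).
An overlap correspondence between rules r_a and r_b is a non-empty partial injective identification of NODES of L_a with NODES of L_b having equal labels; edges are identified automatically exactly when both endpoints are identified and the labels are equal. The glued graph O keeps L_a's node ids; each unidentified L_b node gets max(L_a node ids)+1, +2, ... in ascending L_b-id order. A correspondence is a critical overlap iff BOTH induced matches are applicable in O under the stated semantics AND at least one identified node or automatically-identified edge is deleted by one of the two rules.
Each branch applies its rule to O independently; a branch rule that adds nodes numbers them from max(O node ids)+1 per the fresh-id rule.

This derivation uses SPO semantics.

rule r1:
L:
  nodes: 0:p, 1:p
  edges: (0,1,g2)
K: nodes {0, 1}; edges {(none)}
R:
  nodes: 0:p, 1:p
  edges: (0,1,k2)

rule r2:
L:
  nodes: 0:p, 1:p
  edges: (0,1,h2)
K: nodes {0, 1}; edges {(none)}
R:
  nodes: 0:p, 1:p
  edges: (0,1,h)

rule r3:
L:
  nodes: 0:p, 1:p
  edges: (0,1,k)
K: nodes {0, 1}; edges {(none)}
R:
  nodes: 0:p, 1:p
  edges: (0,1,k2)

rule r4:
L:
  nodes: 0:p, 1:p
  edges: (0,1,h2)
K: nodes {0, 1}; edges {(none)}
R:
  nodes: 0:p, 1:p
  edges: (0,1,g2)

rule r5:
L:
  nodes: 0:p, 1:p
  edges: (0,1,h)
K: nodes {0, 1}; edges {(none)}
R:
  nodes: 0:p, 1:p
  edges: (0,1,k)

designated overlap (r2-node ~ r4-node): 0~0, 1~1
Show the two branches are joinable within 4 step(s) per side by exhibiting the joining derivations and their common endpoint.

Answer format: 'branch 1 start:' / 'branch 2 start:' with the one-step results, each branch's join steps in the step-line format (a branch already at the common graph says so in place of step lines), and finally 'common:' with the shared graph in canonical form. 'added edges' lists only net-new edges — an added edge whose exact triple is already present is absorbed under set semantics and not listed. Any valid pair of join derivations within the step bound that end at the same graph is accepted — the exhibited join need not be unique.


branch 1 start:
nodes: 0:p, 1:p
edges: (0,1,h)
branch 2 start:
nodes: 0:p, 1:p
edges: (0,1,g2)
branch 1 step 1: rule r5; match: 0->0, 1->1; deleted nodes (none); deleted edges (0,1,h); added nodes (none); added edges (0,1,k); result: nodes: 0:p, 1:p edges: (0,1,k)
branch 1 step 2: rule r3; match: 0->0, 1->1; deleted nodes (none); deleted edges (0,1,k); added nodes (none); added edges (0,1,k2); result: nodes: 0:p, 1:p edges: (0,1,k2)
branch 2 step 1: rule r1; match: 0->0, 1->1; deleted nodes (none); deleted edges (0,1,g2); added nodes (none); added edges (0,1,k2); result: nodes: 0:p, 1:p edges: (0,1,k2)
common:
nodes: 0:p, 1:p
edges: (0,1,k2)


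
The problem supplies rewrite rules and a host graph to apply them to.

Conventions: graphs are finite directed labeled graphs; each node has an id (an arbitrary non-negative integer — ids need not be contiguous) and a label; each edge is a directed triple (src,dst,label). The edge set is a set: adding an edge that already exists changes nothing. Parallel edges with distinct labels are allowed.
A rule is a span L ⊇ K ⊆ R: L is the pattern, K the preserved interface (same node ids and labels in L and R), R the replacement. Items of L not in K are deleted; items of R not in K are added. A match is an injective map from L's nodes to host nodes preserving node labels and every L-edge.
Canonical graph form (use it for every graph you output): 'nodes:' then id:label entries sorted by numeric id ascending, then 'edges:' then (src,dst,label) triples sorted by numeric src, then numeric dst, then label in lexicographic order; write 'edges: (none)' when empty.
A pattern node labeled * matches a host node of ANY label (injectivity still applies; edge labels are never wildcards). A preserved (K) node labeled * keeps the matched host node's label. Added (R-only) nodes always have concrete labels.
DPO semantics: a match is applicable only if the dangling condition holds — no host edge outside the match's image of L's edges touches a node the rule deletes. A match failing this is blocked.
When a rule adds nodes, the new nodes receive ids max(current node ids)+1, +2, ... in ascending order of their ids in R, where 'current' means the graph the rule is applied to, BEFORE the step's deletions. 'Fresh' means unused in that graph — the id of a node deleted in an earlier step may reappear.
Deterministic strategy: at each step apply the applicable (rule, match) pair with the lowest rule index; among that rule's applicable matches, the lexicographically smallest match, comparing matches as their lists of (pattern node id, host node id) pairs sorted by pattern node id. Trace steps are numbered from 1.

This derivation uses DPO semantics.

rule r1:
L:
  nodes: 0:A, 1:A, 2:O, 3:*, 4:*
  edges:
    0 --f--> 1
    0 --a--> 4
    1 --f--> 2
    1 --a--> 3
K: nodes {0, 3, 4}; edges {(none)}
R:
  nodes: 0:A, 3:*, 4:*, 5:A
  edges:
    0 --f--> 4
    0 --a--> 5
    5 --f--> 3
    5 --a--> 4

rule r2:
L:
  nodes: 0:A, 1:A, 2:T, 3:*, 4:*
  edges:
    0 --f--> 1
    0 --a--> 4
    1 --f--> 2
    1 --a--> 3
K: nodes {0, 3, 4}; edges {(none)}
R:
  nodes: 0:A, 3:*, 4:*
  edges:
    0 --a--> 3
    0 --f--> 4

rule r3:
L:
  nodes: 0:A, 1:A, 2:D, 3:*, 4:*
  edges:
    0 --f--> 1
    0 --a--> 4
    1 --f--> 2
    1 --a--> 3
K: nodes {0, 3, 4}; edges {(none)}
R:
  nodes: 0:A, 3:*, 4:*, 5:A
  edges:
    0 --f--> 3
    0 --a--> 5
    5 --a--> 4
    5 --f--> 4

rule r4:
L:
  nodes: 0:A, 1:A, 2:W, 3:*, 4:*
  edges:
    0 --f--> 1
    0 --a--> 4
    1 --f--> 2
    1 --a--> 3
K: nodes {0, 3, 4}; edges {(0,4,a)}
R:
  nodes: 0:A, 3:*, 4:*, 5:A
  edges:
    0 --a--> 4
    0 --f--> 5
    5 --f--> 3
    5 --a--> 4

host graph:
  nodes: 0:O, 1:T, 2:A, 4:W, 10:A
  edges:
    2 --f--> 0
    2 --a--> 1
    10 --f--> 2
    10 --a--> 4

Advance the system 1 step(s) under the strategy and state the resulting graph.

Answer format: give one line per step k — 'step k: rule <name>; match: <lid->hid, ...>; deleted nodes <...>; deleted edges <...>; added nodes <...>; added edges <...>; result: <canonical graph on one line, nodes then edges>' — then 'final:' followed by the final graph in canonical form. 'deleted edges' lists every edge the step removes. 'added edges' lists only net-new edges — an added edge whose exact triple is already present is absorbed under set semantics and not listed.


step 1: rule r1; match: 0->10, 1->2, 2->0, 3->1, 4->4; deleted nodes 0, 2; deleted edges (2,0,f); (2,1,a); (10,2,f); (10,4,a); added nodes 11; added edges (10,4,f); (10,11,a); (11,1,f); (11,4,a); result: nodes: 1:T, 4:W, 10:A, 11:A edges: (10,4,f); (10,11,a); (11,1,f); (11,4,a)
final:
nodes: 1:T, 4:W, 10:A, 11:A
edges: (10,4,f); (10,11,a); (11,1,f); (11,4,a)


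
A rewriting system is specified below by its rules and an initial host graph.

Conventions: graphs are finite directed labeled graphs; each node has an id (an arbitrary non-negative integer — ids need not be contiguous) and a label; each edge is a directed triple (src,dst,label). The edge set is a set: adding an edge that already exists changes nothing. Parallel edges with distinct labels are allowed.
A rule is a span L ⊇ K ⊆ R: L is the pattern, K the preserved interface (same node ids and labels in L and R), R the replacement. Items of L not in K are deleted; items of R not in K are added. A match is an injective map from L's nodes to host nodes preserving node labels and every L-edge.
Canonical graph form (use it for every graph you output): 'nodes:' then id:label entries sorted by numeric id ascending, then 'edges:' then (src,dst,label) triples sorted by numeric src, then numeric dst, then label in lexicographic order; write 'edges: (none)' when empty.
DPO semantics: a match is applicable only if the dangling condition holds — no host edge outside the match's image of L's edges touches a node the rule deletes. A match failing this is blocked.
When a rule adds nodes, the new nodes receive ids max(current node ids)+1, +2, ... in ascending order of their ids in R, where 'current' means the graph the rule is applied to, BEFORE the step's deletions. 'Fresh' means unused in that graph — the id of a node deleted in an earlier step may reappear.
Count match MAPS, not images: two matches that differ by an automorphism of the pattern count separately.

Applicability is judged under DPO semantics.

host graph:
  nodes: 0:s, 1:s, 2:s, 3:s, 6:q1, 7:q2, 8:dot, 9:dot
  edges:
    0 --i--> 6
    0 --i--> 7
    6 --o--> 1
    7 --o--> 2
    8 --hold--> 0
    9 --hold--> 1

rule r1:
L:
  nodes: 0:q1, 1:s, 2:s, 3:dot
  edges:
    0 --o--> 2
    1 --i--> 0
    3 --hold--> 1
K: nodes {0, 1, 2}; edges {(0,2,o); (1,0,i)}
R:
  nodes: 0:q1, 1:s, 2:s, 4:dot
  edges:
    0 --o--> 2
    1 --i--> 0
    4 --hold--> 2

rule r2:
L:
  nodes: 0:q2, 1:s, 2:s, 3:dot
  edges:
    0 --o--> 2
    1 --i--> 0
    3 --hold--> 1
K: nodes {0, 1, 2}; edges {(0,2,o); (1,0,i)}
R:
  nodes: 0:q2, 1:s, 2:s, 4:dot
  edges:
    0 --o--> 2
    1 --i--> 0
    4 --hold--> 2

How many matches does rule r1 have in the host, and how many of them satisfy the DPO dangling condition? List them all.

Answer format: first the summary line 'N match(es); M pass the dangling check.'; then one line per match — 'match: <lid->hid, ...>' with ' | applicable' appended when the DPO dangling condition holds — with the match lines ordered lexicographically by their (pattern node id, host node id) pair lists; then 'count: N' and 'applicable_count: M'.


1 match(es); 1 pass the dangling check.
match: 0->6, 1->0, 2->1, 3->8 | applicable
count: 1
applicable_count: 1


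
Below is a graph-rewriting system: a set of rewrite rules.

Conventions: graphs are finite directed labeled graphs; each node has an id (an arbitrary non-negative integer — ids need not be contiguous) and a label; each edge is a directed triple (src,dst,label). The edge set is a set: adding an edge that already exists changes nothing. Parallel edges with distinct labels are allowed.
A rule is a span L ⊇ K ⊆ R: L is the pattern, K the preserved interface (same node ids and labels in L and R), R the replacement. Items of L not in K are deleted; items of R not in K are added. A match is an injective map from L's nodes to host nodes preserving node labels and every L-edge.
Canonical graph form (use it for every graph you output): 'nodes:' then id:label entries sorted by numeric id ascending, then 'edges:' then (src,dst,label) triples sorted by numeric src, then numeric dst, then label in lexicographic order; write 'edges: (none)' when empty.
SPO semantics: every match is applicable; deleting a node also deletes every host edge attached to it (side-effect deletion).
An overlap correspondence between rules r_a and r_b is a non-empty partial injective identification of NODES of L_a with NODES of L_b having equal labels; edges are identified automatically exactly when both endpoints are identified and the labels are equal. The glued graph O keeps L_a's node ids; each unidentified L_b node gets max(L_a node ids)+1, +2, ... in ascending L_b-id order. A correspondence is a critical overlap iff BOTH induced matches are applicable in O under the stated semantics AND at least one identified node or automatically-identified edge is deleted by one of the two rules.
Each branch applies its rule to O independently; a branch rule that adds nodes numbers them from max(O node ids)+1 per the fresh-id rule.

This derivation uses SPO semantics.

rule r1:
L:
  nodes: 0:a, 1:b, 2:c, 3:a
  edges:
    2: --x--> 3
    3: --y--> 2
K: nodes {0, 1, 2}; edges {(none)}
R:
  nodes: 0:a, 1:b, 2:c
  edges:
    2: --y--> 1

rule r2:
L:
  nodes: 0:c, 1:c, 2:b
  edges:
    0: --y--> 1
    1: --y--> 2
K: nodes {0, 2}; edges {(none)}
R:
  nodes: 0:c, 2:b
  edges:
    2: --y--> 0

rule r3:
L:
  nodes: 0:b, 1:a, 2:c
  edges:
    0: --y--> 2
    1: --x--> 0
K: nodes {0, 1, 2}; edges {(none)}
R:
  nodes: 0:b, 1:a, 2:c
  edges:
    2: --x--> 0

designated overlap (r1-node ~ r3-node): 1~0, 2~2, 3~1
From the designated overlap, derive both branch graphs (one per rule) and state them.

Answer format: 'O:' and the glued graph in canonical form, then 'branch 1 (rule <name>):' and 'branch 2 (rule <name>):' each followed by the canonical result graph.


O:
nodes: 0:a, 1:b, 2:c, 3:a
edges: (1,2,y); (2,3,x); (3,1,x); (3,2,y)
branch 1 (rule r1):
nodes: 0:a, 1:b, 2:c
edges: (1,2,y); (2,1,y)
branch 2 (rule r3):
nodes: 0:a, 1:b, 2:c, 3:a
edges: (2,1,x); (2,3,x); (3,2,y)


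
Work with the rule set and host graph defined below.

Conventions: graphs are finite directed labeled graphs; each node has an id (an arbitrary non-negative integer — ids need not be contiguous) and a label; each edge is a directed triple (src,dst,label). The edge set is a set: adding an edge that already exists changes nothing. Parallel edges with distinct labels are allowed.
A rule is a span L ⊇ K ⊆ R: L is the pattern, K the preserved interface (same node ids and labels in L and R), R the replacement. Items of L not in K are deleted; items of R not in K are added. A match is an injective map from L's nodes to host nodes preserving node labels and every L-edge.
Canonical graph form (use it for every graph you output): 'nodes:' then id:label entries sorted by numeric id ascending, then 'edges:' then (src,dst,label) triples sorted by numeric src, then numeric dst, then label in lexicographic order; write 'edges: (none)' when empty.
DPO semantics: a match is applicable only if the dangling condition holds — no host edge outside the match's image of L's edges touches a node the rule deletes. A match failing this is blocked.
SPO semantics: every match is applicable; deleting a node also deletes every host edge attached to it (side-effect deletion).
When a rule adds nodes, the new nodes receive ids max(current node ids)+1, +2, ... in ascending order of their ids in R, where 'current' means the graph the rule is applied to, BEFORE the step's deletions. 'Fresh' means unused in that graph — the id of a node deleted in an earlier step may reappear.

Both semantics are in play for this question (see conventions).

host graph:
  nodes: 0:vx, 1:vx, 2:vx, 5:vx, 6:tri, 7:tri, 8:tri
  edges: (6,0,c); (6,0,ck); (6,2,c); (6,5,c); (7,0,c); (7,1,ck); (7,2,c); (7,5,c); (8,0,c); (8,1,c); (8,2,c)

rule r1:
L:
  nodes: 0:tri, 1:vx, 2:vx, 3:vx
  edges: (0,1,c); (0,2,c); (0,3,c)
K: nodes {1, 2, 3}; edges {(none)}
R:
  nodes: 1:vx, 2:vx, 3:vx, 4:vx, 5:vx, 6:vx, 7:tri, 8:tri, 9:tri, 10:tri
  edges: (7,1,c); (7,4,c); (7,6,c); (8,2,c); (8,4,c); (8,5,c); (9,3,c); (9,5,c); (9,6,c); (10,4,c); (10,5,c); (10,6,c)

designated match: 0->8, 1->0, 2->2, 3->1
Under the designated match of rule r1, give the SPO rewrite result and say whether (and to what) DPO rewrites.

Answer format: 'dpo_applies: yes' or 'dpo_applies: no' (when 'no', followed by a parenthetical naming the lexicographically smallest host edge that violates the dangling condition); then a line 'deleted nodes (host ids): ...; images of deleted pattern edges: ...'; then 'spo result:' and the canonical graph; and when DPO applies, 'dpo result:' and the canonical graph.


dpo_applies: yes
deleted nodes (host ids): 8; images of deleted pattern edges: (8,0,c); (8,1,c); (8,2,c)
spo result:
nodes: 0:vx, 1:vx, 2:vx, 5:vx, 6:tri, 7:tri, 9:vx, 10:vx, 11:vx, 12:tri, 13:tri, 14:tri, 15:tri
edges: (6,0,c); (6,0,ck); (6,2,c); (6,5,c); (7,0,c); (7,1,ck); (7,2,c); (7,5,c); (12,0,c); (12,9,c); (12,11,c); (13,2,c); (13,9,c); (13,10,c); (14,1,c); (14,10,c); (14,11,c); (15,9,c); (15,10,c); (15,11,c)
dpo result:
nodes: 0:vx, 1:vx, 2:vx, 5:vx, 6:tri, 7:tri, 9:vx, 10:vx, 11:vx, 12:tri, 13:tri, 14:tri, 15:tri
edges: (6,0,c); (6,0,ck); (6,2,c); (6,5,c); (7,0,c); (7,1,ck); (7,2,c); (7,5,c); (12,0,c); (12,9,c); (12,11,c); (13,2,c); (13,9,c); (13,10,c); (14,1,c); (14,10,c); (14,11,c); (15,9,c); (15,10,c); (15,11,c)


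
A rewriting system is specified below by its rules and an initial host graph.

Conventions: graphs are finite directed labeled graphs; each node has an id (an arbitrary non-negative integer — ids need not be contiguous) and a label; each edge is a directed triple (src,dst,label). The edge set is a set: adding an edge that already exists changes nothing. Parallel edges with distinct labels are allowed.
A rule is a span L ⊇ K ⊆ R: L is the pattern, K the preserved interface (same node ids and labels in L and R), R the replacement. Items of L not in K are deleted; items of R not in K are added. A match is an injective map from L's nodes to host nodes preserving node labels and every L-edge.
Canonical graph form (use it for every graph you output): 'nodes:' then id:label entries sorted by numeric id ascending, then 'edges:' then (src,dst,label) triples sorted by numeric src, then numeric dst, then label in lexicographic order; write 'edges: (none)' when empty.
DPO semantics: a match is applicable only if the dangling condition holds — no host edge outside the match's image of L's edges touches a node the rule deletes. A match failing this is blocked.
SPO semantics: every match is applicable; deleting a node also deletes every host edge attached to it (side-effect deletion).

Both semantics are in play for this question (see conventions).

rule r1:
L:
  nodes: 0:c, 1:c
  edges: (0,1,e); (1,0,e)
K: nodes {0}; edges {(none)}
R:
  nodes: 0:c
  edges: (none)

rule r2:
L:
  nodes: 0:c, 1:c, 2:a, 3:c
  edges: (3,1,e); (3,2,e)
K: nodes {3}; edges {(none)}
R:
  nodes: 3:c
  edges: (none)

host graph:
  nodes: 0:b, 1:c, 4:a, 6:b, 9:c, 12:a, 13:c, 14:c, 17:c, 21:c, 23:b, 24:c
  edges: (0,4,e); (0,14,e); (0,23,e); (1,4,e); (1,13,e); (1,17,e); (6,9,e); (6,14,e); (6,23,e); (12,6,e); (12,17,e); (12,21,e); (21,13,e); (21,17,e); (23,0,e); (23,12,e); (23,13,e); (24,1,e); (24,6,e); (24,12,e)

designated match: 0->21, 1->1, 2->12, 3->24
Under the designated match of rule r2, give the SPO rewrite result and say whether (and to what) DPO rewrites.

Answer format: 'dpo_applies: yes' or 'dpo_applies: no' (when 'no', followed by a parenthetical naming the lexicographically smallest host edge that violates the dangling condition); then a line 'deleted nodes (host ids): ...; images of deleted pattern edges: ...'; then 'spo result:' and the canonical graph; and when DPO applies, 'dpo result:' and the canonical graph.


dpo_applies: no
(the rule deletes node 1, which keeps host edge (1,4,e) outside the match image — the dangling condition fails, DPO blocks; SPO proceeds and side-deletes such edges)
deleted nodes (host ids): 1, 12, 21; images of deleted pattern edges: (24,1,e); (24,12,e)
spo result:
nodes: 0:b, 4:a, 6:b, 9:c, 13:c, 14:c, 17:c, 23:b, 24:c
edges: (0,4,e); (0,14,e); (0,23,e); (6,9,e); (6,14,e); (6,23,e); (23,0,e); (23,13,e); (24,6,e)


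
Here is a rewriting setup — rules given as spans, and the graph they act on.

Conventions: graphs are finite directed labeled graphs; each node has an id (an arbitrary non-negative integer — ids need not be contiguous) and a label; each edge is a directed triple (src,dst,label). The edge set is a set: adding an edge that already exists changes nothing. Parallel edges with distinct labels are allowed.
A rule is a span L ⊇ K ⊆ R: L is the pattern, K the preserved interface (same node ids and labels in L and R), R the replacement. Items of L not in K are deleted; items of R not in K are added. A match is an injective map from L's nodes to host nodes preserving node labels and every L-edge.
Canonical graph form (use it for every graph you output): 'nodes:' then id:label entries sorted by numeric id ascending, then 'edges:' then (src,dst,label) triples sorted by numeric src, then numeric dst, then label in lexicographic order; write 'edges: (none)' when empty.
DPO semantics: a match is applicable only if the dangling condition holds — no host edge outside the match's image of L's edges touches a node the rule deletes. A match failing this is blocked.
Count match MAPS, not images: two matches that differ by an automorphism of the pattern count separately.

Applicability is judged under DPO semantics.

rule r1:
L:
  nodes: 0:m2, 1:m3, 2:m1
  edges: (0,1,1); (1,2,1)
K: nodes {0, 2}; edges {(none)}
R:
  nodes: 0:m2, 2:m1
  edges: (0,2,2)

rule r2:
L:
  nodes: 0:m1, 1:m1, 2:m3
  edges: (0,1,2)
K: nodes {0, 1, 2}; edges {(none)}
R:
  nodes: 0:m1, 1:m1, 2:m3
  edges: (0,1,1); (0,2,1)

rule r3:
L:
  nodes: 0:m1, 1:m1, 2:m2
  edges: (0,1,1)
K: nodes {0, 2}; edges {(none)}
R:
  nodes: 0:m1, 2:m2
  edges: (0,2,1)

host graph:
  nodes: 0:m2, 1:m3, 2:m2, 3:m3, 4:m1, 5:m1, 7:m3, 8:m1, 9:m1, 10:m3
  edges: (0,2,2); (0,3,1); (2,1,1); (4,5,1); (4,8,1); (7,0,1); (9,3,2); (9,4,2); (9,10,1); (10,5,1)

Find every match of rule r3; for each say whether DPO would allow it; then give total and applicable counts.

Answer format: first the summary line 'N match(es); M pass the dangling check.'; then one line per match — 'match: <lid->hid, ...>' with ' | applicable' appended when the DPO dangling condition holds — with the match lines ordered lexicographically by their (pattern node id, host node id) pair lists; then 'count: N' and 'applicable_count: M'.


4 match(es); 2 pass the dangling check.
match: 0->4, 1->5, 2->0
match: 0->4, 1->5, 2->2
match: 0->4, 1->8, 2->0 | applicable
match: 0->4, 1->8, 2->2 | applicable
count: 4
applicable_count: 2


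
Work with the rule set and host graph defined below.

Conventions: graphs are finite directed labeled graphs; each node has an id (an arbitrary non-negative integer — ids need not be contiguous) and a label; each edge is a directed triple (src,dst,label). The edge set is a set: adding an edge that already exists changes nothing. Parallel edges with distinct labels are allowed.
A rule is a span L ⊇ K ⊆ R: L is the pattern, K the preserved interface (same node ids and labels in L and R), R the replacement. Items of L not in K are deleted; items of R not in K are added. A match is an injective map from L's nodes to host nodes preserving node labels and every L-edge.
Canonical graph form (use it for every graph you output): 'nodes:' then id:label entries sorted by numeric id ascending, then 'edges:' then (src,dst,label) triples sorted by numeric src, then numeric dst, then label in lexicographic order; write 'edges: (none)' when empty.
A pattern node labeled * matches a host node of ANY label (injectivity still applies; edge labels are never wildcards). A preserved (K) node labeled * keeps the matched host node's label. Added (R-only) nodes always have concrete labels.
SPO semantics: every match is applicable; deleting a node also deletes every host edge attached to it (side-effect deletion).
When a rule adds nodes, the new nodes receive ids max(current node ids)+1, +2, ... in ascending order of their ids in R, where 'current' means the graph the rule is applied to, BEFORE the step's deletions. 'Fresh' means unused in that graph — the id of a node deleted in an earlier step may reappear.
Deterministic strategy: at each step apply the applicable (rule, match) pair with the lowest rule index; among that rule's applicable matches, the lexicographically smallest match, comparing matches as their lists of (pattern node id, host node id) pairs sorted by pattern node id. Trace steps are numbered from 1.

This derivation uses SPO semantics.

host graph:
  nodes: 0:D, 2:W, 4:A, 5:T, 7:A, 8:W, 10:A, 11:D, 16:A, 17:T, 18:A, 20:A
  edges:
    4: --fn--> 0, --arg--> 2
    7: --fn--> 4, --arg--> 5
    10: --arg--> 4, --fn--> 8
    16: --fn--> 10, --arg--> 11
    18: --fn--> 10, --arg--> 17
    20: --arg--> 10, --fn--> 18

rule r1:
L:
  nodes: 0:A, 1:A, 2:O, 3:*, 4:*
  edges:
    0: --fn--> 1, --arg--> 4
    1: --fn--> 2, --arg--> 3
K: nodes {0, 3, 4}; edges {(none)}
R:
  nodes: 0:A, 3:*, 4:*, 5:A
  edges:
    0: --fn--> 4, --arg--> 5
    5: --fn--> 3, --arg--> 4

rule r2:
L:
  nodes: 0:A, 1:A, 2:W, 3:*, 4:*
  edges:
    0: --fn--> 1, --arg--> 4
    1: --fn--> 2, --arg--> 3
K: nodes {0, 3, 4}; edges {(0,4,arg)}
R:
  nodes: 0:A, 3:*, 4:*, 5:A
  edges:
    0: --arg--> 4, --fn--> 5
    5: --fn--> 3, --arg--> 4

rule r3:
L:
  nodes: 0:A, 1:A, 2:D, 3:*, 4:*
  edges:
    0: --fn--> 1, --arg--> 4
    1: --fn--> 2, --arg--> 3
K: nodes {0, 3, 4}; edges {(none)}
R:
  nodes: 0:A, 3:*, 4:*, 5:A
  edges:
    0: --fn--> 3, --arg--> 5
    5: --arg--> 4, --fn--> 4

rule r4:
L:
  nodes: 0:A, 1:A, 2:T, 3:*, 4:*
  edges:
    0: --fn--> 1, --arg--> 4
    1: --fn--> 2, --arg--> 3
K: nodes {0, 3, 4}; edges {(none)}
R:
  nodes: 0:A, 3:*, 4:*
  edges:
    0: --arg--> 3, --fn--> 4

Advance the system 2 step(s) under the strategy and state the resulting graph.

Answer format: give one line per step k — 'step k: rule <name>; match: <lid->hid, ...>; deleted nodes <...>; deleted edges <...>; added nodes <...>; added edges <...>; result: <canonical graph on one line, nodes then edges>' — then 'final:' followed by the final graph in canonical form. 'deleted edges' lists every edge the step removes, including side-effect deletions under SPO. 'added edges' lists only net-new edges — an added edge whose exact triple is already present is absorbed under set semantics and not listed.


step 1: rule r2; match: 0->16, 1->10, 2->8, 3->4, 4->11; deleted nodes 8, 10; deleted edges (10,4,arg); (10,8,fn); (16,10,fn); (18,10,fn); (20,10,arg); added nodes 21; added edges (16,21,fn); (21,4,fn); (21,11,arg); result: nodes: 0:D, 2:W, 4:A, 5:T, 7:A, 11:D, 16:A, 17:T, 18:A, 20:A, 21:A edges: (4,0,fn); (4,2,arg); (7,4,fn); (7,5,arg); (16,11,arg); (16,21,fn); (18,17,arg); (20,18,fn); (21,4,fn); (21,11,arg)
step 2: rule r3; match: 0->7, 1->4, 2->0, 3->2, 4->5; deleted nodes 0, 4; deleted edges (4,0,fn); (4,2,arg); (7,4,fn); (7,5,arg); (21,4,fn); added nodes 22; added edges (7,2,fn); (7,22,arg); (22,5,arg); (22,5,fn); result: nodes: 2:W, 5:T, 7:A, 11:D, 16:A, 17:T, 18:A, 20:A, 21:A, 22:A edges: (7,2,fn); (7,22,arg); (16,11,arg); (16,21,fn); (18,17,arg); (20,18,fn); (21,11,arg); (22,5,arg); (22,5,fn)
final:
nodes: 2:W, 5:T, 7:A, 11:D, 16:A, 17:T, 18:A, 20:A, 21:A, 22:A
edges: (7,2,fn); (7,22,arg); (16,11,arg); (16,21,fn); (18,17,arg); (20,18,fn); (21,11,arg); (22,5,arg); (22,5,fn)


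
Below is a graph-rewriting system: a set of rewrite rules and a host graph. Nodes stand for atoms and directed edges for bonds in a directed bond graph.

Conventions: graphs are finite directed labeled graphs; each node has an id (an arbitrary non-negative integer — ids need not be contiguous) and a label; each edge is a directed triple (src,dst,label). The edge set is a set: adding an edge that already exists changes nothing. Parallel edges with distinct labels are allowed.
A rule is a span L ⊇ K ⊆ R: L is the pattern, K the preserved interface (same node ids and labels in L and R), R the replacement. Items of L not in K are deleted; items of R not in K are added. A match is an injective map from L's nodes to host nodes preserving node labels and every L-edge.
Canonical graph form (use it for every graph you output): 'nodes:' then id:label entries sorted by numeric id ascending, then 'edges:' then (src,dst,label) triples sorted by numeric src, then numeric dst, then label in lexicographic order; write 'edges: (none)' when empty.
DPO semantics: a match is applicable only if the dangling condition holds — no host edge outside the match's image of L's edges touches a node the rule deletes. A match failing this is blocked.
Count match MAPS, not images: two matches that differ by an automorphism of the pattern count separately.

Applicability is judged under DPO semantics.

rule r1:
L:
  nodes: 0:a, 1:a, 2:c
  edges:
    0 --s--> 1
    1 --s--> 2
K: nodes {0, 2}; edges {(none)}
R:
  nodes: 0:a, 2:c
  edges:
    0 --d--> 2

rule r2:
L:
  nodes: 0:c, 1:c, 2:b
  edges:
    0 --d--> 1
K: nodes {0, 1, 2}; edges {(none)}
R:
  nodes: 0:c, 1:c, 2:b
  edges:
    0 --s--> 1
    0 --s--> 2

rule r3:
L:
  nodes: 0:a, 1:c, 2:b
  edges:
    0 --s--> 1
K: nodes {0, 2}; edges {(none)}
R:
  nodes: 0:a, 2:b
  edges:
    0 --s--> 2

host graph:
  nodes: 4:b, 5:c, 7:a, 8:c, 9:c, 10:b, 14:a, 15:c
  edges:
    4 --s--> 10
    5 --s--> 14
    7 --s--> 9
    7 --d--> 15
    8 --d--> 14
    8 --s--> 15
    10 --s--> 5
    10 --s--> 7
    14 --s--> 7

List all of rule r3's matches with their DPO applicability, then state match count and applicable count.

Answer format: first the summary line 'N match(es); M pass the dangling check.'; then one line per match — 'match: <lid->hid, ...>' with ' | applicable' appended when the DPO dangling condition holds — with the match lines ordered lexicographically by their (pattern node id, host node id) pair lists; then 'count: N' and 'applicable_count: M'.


2 match(es); 2 pass the dangling check.
match: 0->7, 1->9, 2->4 | applicable
match: 0->7, 1->9, 2->10 | applicable
count: 2
applicable_count: 2


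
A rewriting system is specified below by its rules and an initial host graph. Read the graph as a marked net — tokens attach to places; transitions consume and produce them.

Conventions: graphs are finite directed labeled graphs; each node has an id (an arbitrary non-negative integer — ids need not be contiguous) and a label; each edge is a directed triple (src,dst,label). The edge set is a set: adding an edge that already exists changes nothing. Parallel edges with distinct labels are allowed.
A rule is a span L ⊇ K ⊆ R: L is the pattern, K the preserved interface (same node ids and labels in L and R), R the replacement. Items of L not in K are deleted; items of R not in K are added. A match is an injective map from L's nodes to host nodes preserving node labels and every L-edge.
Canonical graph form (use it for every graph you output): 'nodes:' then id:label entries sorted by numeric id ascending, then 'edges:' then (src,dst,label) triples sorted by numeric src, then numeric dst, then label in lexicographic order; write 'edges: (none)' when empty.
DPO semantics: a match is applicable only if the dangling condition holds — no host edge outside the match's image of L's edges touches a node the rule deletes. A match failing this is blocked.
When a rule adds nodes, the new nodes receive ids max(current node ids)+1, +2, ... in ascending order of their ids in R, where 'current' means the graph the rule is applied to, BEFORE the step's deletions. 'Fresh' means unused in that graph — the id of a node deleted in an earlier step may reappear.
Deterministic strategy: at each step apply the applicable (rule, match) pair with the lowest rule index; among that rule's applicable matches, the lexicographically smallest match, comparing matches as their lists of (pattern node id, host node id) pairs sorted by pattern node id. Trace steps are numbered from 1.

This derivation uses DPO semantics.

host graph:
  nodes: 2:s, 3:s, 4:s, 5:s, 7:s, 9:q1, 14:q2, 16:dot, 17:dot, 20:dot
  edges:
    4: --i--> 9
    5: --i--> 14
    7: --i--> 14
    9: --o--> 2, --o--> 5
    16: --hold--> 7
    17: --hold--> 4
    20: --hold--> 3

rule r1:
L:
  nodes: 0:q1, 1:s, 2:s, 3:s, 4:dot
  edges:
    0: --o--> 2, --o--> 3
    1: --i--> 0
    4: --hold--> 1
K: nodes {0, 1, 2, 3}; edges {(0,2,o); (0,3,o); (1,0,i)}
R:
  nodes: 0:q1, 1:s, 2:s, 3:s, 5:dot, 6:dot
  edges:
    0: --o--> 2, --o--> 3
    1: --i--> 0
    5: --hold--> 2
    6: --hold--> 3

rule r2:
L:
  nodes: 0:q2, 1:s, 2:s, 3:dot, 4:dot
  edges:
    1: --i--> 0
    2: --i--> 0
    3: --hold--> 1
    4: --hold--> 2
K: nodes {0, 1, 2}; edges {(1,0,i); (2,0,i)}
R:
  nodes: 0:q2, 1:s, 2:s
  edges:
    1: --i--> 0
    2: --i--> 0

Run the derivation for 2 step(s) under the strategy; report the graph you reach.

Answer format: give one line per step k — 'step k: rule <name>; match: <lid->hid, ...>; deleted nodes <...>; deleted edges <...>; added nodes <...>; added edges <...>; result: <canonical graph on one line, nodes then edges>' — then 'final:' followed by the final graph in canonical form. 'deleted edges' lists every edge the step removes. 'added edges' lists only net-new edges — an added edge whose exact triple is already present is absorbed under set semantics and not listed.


step 1: rule r1; match: 0->9, 1->4, 2->2, 3->5, 4->17; deleted nodes 17; deleted edges (17,4,hold); added nodes 21, 22; added edges (21,2,hold); (22,5,hold); result: nodes: 2:s, 3:s, 4:s, 5:s, 7:s, 9:q1, 14:q2, 16:dot, 20:dot, 21:dot, 22:dot edges: (4,9,i); (5,14,i); (7,14,i); (9,2,o); (9,5,o); (16,7,hold); (20,3,hold); (21,2,hold); (22,5,hold)
step 2: rule r2; match: 0->14, 1->5, 2->7, 3->22, 4->16; deleted nodes 16, 22; deleted edges (16,7,hold); (22,5,hold); added nodes (none); added edges (none); result: nodes: 2:s, 3:s, 4:s, 5:s, 7:s, 9:q1, 14:q2, 20:dot, 21:dot edges: (4,9,i); (5,14,i); (7,14,i); (9,2,o); (9,5,o); (20,3,hold); (21,2,hold)
final:
nodes: 2:s, 3:s, 4:s, 5:s, 7:s, 9:q1, 14:q2, 20:dot, 21:dot
edges: (4,9,i); (5,14,i); (7,14,i); (9,2,o); (9,5,o); (20,3,hold); (21,2,hold)


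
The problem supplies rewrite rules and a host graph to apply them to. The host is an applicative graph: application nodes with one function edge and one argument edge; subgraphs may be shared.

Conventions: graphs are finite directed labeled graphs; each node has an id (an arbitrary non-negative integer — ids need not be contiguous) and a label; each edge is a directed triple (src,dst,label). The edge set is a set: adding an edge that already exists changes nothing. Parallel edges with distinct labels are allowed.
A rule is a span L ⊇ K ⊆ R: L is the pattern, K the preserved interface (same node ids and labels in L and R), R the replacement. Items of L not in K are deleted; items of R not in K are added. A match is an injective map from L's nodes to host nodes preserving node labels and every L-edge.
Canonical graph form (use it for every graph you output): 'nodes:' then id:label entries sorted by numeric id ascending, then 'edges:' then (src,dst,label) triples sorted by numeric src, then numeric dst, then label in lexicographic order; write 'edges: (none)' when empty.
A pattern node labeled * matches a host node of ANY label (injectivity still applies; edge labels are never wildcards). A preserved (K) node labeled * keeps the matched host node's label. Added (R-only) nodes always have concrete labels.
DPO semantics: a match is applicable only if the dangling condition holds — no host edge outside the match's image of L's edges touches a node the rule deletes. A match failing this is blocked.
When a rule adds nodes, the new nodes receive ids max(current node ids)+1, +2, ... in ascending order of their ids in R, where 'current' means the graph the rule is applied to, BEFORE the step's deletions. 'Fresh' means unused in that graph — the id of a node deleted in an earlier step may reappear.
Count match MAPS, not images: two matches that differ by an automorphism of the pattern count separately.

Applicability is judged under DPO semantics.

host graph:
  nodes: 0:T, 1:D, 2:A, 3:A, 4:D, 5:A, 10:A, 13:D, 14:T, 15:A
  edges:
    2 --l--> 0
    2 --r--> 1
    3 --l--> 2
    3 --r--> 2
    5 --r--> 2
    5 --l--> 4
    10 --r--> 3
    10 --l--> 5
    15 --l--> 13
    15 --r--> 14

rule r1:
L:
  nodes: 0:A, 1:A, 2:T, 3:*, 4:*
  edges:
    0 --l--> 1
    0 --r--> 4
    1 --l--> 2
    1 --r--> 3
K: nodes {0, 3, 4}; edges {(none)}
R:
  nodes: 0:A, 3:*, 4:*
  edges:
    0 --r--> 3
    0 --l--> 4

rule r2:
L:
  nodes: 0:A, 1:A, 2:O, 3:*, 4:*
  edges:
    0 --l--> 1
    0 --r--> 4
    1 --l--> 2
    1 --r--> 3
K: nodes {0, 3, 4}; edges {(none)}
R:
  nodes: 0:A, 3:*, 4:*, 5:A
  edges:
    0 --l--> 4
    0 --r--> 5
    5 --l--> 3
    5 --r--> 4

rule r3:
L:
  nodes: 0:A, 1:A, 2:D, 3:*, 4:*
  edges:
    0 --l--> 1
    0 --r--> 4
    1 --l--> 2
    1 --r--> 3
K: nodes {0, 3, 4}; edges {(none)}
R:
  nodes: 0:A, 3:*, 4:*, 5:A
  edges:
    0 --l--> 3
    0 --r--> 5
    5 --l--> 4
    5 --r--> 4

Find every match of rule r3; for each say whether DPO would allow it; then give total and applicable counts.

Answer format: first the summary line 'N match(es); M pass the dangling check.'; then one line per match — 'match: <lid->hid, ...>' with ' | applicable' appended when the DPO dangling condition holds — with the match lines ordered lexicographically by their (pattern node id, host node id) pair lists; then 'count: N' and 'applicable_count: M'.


1 match(es); 1 pass the dangling check.
match: 0->10, 1->5, 2->4, 3->2, 4->3 | applicable
count: 1
applicable_count: 1
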